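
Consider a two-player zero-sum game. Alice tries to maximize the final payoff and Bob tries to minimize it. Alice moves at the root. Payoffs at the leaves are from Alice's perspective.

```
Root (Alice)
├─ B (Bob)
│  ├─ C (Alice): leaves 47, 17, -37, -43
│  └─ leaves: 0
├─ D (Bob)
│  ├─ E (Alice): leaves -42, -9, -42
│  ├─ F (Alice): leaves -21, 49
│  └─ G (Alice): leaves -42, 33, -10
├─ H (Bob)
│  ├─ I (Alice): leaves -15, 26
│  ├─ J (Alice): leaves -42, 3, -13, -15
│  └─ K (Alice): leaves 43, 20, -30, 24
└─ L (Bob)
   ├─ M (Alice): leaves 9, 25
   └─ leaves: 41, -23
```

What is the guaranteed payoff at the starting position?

C (Alice): max(47, 17, -37, -43) = 47
B (Bob): min(47, 0) = 0
E (Alice): max(-42, -9, -42) = -9
F (Alice): max(-21, 49) = 49
G (Alice): max(-42, 33, -10) = 33
D (Bob): min(-9, 49, 33) = -9
I (Alice): max(-15, 26) = 26
J (Alice): max(-42, 3, -13, -15) = 3
K (Alice): max(43, 20, -30, 24) = 43
H (Bob): min(26, 3, 43) = 3
M (Alice): max(9, 25) = 25
L (Bob): min(25, 41, -23) = -23
Root (Alice): max(0, -9, 3, -23) = 3

3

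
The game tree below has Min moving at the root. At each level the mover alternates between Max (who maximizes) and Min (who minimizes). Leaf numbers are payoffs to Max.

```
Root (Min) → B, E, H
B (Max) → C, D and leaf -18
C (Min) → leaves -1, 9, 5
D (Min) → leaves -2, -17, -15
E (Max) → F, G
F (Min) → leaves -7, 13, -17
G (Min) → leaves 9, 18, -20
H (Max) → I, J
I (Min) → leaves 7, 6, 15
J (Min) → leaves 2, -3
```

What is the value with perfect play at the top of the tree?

C (Min): min(-1, 9, 5) = -1
D (Min): min(-2, -17, -15) = -17
B (Max): max(-1, -17, -18) = -1
F (Min): min(-7, 13, -17) = -17
G (Min): min(9, 18, -20) = -20
E (Max): max(-17, -20) = -17
I (Min): min(7, 6, 15) = 6
J (Min): min(2, -3) = -3
H (Max): max(6, -3) = 6
Root (Min): min(-1, -17, 6) = -17

-17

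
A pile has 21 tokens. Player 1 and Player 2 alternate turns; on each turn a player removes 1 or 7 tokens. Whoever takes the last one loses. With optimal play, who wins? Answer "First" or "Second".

Second

Positions where the player to move wins (W) vs loses (L):
i:   0  1  2  3  4  5  6  7  8  9 10 11 12 13 14 15 16 17 18 19 20 21
     W  L  W  L  W  L  W  L  W  L  W  L  W  L  W  L  W  L  W  L  W  L
Position 21 is L, so the second player wins.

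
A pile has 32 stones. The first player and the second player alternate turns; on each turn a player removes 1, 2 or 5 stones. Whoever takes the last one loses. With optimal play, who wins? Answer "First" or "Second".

Mark each pile size as W (mover wins) or L (mover loses):
i:   0  1  2  3  4  5  6  7  8  9 10 11 12 13 14 15 16 17 18 19 20 21 22 23 24 25 26 27 28 29 30 31 32
     W  L  W  W  L  W  W  L  W  W  L  W  W  L  W  W  L  W  W  L  W  W  L  W  W  L  W  W  L  W  W  L  W
Position 32 is W, so the first player wins.

First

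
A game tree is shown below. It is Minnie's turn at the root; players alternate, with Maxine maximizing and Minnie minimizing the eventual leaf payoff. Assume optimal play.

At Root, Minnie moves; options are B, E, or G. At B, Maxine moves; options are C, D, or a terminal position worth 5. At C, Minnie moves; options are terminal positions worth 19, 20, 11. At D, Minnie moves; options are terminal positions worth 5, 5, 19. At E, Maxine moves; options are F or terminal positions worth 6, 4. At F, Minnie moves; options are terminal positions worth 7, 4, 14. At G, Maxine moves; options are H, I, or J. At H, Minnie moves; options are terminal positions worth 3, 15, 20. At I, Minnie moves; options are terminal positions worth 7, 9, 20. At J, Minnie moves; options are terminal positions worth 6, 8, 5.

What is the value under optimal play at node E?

6

F: min(7, 4, 14) = 4
E: max(4, 6, 4) = 6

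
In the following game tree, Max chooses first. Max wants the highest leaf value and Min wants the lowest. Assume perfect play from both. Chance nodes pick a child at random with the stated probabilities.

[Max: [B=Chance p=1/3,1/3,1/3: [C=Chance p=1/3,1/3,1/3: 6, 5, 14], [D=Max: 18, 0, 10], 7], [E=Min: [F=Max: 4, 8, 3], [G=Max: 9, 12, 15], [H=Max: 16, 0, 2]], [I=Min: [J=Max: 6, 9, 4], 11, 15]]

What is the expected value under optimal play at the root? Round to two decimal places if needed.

11.11

C (Chance): 1/3·6 + 1/3·5 + 1/3·14 = 8.33
D (Max): max(18, 0, 10) = 18
B (Chance): 1/3·8.33 + 1/3·18 + 1/3·7 = 11.11
F (Max): max(4, 8, 3) = 8
G (Max): max(9, 12, 15) = 15
H (Max): max(16, 0, 2) = 16
E (Min): min(8, 15, 16) = 8
J (Max): max(6, 9, 4) = 9
I (Min): min(9, 11, 15) = 9
Root (Max): max(11.11, 8, 9) = 11.11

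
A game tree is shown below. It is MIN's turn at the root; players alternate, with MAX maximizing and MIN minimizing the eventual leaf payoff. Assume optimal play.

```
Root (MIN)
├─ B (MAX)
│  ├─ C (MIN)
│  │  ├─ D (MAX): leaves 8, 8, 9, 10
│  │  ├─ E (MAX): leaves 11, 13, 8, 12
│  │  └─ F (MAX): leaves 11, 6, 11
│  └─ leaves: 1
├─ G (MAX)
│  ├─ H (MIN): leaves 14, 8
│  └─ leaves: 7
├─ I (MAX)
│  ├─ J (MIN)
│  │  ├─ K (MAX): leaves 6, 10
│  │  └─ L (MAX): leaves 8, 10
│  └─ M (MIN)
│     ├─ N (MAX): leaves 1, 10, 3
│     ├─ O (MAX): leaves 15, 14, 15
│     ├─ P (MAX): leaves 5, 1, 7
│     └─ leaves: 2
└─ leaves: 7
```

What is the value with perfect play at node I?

10

K: max(6, 10) = 10
L: max(8, 10) = 10
J: min(10, 10) = 10
N: max(1, 10, 3) = 10
O: max(15, 14, 15) = 15
P: max(5, 1, 7) = 7
M: min(10, 15, 7, 2) = 2
I: max(10, 2) = 10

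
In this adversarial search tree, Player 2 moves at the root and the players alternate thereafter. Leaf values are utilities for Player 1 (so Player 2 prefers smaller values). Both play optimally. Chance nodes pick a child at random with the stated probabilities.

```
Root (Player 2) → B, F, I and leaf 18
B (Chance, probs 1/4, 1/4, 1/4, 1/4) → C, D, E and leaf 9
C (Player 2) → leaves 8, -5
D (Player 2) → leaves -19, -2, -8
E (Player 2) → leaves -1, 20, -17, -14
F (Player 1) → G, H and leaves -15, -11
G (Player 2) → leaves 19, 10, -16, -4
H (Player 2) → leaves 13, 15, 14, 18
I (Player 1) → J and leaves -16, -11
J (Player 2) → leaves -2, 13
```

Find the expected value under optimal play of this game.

C (Player 2): min(8, -5) = -5
D (Player 2): min(-19, -2, -8) = -19
E (Player 2): min(-1, 20, -17, -14) = -17
B (Chance): 1/4·-5 + 1/4·-19 + 1/4·-17 + 1/4·9 = -8
G (Player 2): min(19, 10, -16, -4) = -16
H (Player 2): min(13, 15, 14, 18) = 13
F (Player 1): max(-16, 13, -15, -11) = 13
J (Player 2): min(-2, 13) = -2
I (Player 1): max(-2, -16, -11) = -2
Root (Player 2): min(-8, 13, -2, 18) = -8

-8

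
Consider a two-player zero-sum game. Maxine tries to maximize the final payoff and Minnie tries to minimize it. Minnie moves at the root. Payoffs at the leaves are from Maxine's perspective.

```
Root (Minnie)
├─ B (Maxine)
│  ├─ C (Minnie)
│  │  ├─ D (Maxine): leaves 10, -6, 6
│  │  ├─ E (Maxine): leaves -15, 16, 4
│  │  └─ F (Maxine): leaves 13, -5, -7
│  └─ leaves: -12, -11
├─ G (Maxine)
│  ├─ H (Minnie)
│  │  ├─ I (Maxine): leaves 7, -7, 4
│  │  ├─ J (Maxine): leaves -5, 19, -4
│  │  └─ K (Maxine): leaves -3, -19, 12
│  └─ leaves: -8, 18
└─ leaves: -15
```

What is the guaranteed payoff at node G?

18

I: max(7, -7, 4) = 7
J: max(-5, 19, -4) = 19
K: max(-3, -19, 12) = 12
H: min(7, 19, 12) = 7
G: max(7, -8, 18) = 18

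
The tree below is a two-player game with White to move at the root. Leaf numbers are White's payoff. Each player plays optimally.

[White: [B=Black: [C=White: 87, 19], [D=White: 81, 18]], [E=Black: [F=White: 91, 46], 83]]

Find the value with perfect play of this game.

C (White): max(87, 19) = 87
D (White): max(81, 18) = 81
B (Black): min(87, 81) = 81
F (White): max(91, 46) = 91
E (Black): min(91, 83) = 83
Root (White): max(81, 83) = 83

83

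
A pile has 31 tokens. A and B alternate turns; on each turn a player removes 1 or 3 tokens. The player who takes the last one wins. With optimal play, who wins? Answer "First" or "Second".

W/L table (W = player to move can force a win):
i:   0  1  2  3  4  5  6  7  8  9 10 11 12 13 14 15 16 17 18 19 20 21 22 23 24 25 26 27 28 29 30 31
     L  W  L  W  L  W  L  W  L  W  L  W  L  W  L  W  L  W  L  W  L  W  L  W  L  W  L  W  L  W  L  W
Position 31 is W, so the first player wins.

First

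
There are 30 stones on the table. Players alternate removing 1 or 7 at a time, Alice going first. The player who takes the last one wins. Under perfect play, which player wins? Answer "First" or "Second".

i:   0  1  2  3  4  5  6  7  8  9 10 11 12 13 14 15 16 17 18 19 20 21 22 23 24 25 26 27 28 29 30
     L  W  L  W  L  W  L  W  L  W  L  W  L  W  L  W  L  W  L  W  L  W  L  W  L  W  L  W  L  W  L
Position 30 is L, so the second player wins.

Second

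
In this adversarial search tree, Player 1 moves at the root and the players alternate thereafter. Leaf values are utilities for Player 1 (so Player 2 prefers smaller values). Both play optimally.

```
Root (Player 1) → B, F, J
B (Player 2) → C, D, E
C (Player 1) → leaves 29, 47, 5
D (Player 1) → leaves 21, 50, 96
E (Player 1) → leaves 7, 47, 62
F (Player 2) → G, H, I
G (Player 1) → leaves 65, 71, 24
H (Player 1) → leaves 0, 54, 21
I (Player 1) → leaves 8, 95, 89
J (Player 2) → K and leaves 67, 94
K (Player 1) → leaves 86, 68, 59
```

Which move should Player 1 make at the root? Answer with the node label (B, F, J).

C (Player 1): max(29, 47, 5) = 47
D (Player 1): max(21, 50, 96) = 96
E (Player 1): max(7, 47, 62) = 62
B (Player 2): min(47, 96, 62) = 47
G (Player 1): max(65, 71, 24) = 71
H (Player 1): max(0, 54, 21) = 54
I (Player 1): max(8, 95, 89) = 95
F (Player 2): min(71, 54, 95) = 54
K (Player 1): max(86, 68, 59) = 86
J (Player 2): min(86, 67, 94) = 67
Root (Player 1): max(47, 54, 67) = 67
Player 1 picks the child with the highest value: J (value 67).

J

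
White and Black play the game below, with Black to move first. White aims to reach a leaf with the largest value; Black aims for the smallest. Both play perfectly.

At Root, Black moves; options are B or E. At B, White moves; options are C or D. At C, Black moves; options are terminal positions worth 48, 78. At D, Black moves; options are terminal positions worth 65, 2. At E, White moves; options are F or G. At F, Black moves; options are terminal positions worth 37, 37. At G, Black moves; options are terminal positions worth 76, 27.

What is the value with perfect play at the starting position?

C (Black): min(48, 78) = 48
D (Black): min(65, 2) = 2
B (White): max(48, 2) = 48
F (Black): min(37, 37) = 37
G (Black): min(76, 27) = 27
E (White): max(37, 27) = 37
Root (Black): min(48, 37) = 37

37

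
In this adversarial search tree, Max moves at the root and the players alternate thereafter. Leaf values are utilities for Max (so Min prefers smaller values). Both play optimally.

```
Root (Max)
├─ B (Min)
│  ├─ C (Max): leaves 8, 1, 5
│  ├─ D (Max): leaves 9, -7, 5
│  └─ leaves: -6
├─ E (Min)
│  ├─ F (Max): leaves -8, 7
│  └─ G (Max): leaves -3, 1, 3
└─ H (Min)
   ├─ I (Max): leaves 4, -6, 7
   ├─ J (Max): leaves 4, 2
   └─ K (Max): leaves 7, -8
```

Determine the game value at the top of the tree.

C (Max): max(8, 1, 5) = 8
D (Max): max(9, -7, 5) = 9
B (Min): min(8, 9, -6) = -6
F (Max): max(-8, 7) = 7
G (Max): max(-3, 1, 3) = 3
E (Min): min(7, 3) = 3
I (Max): max(4, -6, 7) = 7
J (Max): max(4, 2) = 4
K (Max): max(7, -8) = 7
H (Min): min(7, 4, 7) = 4
Root (Max): max(-6, 3, 4) = 4

4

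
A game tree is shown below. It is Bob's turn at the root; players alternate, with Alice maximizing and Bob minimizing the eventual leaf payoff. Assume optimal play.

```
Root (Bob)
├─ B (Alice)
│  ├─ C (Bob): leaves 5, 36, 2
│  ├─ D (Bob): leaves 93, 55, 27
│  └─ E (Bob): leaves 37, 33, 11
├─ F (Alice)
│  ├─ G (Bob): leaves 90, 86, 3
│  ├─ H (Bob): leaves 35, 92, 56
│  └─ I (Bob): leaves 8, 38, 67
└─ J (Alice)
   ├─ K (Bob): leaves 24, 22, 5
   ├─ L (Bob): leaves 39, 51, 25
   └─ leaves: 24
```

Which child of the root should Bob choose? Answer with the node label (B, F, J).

C (Bob): min(5, 36, 2) = 2
D (Bob): min(93, 55, 27) = 27
E (Bob): min(37, 33, 11) = 11
B (Alice): max(2, 27, 11) = 27
G (Bob): min(90, 86, 3) = 3
H (Bob): min(35, 92, 56) = 35
I (Bob): min(8, 38, 67) = 8
F (Alice): max(3, 35, 8) = 35
K (Bob): min(24, 22, 5) = 5
L (Bob): min(39, 51, 25) = 25
J (Alice): max(5, 25, 24) = 25
Root (Bob): min(27, 35, 25) = 25
Bob picks the child with the lowest value: J (value 25).

J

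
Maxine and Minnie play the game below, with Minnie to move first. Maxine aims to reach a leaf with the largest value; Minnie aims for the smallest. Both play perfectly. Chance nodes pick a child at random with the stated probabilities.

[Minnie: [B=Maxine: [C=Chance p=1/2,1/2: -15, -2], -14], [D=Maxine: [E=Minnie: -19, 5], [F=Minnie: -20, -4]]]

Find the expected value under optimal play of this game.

C (Chance): 1/2·-15 + 1/2·-2 = -8.5
B (Maxine): max(-8.5, -14) = -8.5
E (Minnie): min(-19, 5) = -19
F (Minnie): min(-20, -4) = -20
D (Maxine): max(-19, -20) = -19
Root (Minnie): min(-8.5, -19) = -19

-19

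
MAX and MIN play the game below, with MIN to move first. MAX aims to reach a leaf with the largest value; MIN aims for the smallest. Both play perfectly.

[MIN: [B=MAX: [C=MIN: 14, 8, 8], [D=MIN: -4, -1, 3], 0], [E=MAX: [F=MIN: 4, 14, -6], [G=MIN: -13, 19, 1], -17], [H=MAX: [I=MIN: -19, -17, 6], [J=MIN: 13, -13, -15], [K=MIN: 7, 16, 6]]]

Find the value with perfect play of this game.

-6

C (MIN): min(14, 8, 8) = 8
D (MIN): min(-4, -1, 3) = -4
B (MAX): max(8, -4, 0) = 8
F (MIN): min(4, 14, -6) = -6
G (MIN): min(-13, 19, 1) = -13
E (MAX): max(-6, -13, -17) = -6
I (MIN): min(-19, -17, 6) = -19
J (MIN): min(13, -13, -15) = -15
K (MIN): min(7, 16, 6) = 6
H (MAX): max(-19, -15, 6) = 6
Root (MIN): min(8, -6, 6) = -6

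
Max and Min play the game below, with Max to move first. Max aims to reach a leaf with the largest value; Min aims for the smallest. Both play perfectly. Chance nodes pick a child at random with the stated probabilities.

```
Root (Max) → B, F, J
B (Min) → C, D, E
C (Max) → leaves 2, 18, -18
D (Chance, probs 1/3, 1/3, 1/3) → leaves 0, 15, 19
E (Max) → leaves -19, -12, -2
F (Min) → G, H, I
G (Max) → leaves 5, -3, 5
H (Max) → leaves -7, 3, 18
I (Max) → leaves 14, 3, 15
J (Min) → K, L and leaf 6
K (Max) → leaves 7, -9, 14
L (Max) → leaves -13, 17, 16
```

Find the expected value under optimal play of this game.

6

C (Max): max(2, 18, -18) = 18
D (Chance): 1/3·0 + 1/3·15 + 1/3·19 = 11.33
E (Max): max(-19, -12, -2) = -2
B (Min): min(18, 11.33, -2) = -2
G (Max): max(5, -3, 5) = 5
H (Max): max(-7, 3, 18) = 18
I (Max): max(14, 3, 15) = 15
F (Min): min(5, 18, 15) = 5
K (Max): max(7, -9, 14) = 14
L (Max): max(-13, 17, 16) = 17
J (Min): min(14, 17, 6) = 6
Root (Max): max(-2, 5, 6) = 6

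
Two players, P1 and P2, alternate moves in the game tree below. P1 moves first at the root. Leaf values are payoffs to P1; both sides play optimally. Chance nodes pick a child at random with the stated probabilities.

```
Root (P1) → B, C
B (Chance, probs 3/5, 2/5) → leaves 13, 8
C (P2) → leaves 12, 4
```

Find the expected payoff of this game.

B (Chance): 3/5·13 + 2/5·8 = 11
C (P2): min(12, 4) = 4
Root (P1): max(11, 4) = 11

11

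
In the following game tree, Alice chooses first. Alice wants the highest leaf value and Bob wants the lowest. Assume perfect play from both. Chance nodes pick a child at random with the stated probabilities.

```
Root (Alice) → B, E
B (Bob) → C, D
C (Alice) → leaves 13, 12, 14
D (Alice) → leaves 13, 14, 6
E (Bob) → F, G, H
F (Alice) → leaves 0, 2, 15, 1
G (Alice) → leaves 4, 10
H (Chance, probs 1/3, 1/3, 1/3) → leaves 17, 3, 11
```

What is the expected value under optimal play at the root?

C (Alice): max(13, 12, 14) = 14
D (Alice): max(13, 14, 6) = 14
B (Bob): min(14, 14) = 14
F (Alice): max(0, 2, 15, 1) = 15
G (Alice): max(4, 10) = 10
H (Chance): 1/3·17 + 1/3·3 + 1/3·11 = 10.33
E (Bob): min(15, 10, 10.33) = 10
Root (Alice): max(14, 10) = 14

14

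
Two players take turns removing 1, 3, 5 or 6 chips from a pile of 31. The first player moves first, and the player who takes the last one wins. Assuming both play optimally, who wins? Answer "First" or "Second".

First

i:   0  1  2  3  4  5  6  7  8  9 10 11 12 13 14 15 16 17 18 19 20 21 22 23 24 25 26 27 28 29 30 31
     L  W  L  W  L  W  W  W  W  W  W  L  W  L  W  L  W  W  W  W  W  W  L  W  L  W  L  W  W  W  W  W
Position 31 is W, so the first player wins.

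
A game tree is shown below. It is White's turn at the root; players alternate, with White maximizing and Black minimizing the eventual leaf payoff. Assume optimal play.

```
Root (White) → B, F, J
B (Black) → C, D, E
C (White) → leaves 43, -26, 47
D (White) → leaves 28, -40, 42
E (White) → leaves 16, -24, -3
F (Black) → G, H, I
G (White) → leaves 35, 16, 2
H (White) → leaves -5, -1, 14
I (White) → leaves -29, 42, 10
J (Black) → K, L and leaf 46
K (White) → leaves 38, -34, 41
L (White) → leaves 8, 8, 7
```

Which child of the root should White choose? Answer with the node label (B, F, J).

B

C (White): max(43, -26, 47) = 47
D (White): max(28, -40, 42) = 42
E (White): max(16, -24, -3) = 16
B (Black): min(47, 42, 16) = 16
G (White): max(35, 16, 2) = 35
H (White): max(-5, -1, 14) = 14
I (White): max(-29, 42, 10) = 42
F (Black): min(35, 14, 42) = 14
K (White): max(38, -34, 41) = 41
L (White): max(8, 8, 7) = 8
J (Black): min(41, 8, 46) = 8
Root (White): max(16, 14, 8) = 16
White picks the child with the highest value: B (value 16).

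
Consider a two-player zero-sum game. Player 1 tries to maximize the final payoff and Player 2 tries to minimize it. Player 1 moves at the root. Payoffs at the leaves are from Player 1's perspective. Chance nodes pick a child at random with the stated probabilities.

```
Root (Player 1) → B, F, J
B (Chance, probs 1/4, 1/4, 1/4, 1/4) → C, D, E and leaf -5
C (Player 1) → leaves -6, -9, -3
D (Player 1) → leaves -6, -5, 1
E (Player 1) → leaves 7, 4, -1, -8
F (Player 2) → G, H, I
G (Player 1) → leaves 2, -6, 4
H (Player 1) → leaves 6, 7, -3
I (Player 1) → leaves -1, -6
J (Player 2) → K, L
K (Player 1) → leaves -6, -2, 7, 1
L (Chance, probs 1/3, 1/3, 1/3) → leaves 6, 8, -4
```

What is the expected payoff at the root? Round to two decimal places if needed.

3.33

C (Player 1): max(-6, -9, -3) = -3
D (Player 1): max(-6, -5, 1) = 1
E (Player 1): max(7, 4, -1, -8) = 7
B (Chance): 1/4·-3 + 1/4·1 + 1/4·7 + 1/4·-5 = 0
G (Player 1): max(2, -6, 4) = 4
H (Player 1): max(6, 7, -3) = 7
I (Player 1): max(-1, -6) = -1
F (Player 2): min(4, 7, -1) = -1
K (Player 1): max(-6, -2, 7, 1) = 7
L (Chance): 1/3·6 + 1/3·8 + 1/3·-4 = 3.33
J (Player 2): min(7, 3.33) = 3.33
Root (Player 1): max(0, -1, 3.33) = 3.33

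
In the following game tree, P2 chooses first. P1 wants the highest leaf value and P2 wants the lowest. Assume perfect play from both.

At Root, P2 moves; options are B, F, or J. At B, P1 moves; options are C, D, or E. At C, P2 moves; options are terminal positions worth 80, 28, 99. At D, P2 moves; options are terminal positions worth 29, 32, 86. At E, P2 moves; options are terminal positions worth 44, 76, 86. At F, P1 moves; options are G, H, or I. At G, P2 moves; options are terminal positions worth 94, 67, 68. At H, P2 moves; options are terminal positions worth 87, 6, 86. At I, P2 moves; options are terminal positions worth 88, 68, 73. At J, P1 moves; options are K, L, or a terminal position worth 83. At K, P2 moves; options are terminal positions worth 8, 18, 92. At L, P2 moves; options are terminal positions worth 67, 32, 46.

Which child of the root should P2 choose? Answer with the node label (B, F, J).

C (P2): min(80, 28, 99) = 28
D (P2): min(29, 32, 86) = 29
E (P2): min(44, 76, 86) = 44
B (P1): max(28, 29, 44) = 44
G (P2): min(94, 67, 68) = 67
H (P2): min(87, 6, 86) = 6
I (P2): min(88, 68, 73) = 68
F (P1): max(67, 6, 68) = 68
K (P2): min(8, 18, 92) = 8
L (P2): min(67, 32, 46) = 32
J (P1): max(8, 32, 83) = 83
Root (P2): min(44, 68, 83) = 44
P2 picks the child with the lowest value: B (value 44).

B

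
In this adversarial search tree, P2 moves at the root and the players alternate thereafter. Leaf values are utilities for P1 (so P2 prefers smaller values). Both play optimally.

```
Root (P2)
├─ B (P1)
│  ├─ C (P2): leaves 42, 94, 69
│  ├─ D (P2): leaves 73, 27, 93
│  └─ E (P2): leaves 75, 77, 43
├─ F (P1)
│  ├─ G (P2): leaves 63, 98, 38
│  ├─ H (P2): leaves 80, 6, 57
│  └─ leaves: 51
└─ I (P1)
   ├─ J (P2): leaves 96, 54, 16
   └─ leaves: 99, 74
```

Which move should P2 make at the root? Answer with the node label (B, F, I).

B

C (P2): min(42, 94, 69) = 42
D (P2): min(73, 27, 93) = 27
E (P2): min(75, 77, 43) = 43
B (P1): max(42, 27, 43) = 43
G (P2): min(63, 98, 38) = 38
H (P2): min(80, 6, 57) = 6
F (P1): max(38, 6, 51) = 51
J (P2): min(96, 54, 16) = 16
I (P1): max(16, 99, 74) = 99
Root (P2): min(43, 51, 99) = 43
P2 picks the child with the lowest value: B (value 43).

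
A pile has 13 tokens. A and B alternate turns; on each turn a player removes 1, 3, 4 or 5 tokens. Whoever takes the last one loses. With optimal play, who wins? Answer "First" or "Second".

First

Compute winning (W) and losing (L) positions by backward induction:
i:   0  1  2  3  4  5  6  7  8  9 10 11 12 13
     W  L  W  L  W  W  W  W  W  L  W  L  W  W
Position 13 is W, so the first player wins.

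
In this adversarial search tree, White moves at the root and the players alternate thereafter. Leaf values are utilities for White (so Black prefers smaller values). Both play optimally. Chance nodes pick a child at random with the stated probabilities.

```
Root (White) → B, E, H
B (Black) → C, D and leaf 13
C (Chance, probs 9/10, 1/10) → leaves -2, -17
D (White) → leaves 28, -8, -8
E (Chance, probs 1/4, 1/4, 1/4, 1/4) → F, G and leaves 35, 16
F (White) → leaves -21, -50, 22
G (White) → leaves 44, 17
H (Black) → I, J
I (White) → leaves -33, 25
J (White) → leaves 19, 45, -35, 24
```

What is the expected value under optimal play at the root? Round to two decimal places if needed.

29.25

C (Chance): 9/10·-2 + 1/10·-17 = -3.5
D (White): max(28, -8, -8) = 28
B (Black): min(-3.5, 28, 13) = -3.5
F (White): max(-21, -50, 22) = 22
G (White): max(44, 17) = 44
E (Chance): 1/4·22 + 1/4·44 + 1/4·35 + 1/4·16 = 29.25
I (White): max(-33, 25) = 25
J (White): max(19, 45, -35, 24) = 45
H (Black): min(25, 45) = 25
Root (White): max(-3.5, 29.25, 25) = 29.25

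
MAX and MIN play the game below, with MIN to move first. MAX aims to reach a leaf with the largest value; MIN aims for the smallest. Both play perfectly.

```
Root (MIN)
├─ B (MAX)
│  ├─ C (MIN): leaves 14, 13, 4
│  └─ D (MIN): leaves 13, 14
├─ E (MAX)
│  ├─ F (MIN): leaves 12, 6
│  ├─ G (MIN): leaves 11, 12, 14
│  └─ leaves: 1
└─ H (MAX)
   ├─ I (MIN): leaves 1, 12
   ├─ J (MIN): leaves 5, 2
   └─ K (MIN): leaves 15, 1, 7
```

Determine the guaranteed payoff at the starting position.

2

C (MIN): min(14, 13, 4) = 4
D (MIN): min(13, 14) = 13
B (MAX): max(4, 13) = 13
F (MIN): min(12, 6) = 6
G (MIN): min(11, 12, 14) = 11
E (MAX): max(6, 11, 1) = 11
I (MIN): min(1, 12) = 1
J (MIN): min(5, 2) = 2
K (MIN): min(15, 1, 7) = 1
H (MAX): max(1, 2, 1) = 2
Root (MIN): min(13, 11, 2) = 2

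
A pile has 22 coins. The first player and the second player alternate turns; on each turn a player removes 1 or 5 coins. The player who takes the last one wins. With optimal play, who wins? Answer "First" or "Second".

Second

Mark each pile size as W (mover wins) or L (mover loses):
i:   0  1  2  3  4  5  6  7  8  9 10 11 12 13 14 15 16 17 18 19 20 21 22
     L  W  L  W  L  W  L  W  L  W  L  W  L  W  L  W  L  W  L  W  L  W  L
Position 22 is L, so the second player wins.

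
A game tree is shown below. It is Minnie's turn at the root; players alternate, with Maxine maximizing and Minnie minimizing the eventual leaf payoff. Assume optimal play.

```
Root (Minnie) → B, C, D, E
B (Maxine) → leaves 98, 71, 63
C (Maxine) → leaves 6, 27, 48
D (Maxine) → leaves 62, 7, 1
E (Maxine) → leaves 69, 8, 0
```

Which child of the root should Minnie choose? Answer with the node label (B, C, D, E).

B (Maxine): max(98, 71, 63) = 98
C (Maxine): max(6, 27, 48) = 48
D (Maxine): max(62, 7, 1) = 62
E (Maxine): max(69, 8, 0) = 69
Root (Minnie): min(98, 48, 62, 69) = 48
Minnie picks the child with the lowest value: C (value 48).

C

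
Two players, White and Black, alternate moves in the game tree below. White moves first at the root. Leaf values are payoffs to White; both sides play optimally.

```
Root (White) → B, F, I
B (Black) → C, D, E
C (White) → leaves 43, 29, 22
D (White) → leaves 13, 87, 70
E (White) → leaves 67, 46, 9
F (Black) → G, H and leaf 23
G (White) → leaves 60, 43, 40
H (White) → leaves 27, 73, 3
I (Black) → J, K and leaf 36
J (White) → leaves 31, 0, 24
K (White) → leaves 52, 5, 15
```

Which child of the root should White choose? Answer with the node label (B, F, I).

B

C (White): max(43, 29, 22) = 43
D (White): max(13, 87, 70) = 87
E (White): max(67, 46, 9) = 67
B (Black): min(43, 87, 67) = 43
G (White): max(60, 43, 40) = 60
H (White): max(27, 73, 3) = 73
F (Black): min(60, 73, 23) = 23
J (White): max(31, 0, 24) = 31
K (White): max(52, 5, 15) = 52
I (Black): min(31, 52, 36) = 31
Root (White): max(43, 23, 31) = 43
White picks the child with the highest value: B (value 43).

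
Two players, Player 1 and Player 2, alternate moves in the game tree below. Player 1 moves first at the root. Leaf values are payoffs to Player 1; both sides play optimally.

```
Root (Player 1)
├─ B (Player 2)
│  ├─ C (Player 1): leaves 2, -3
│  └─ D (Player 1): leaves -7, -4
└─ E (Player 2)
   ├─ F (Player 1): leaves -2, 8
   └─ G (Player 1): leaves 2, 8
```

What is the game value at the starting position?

8

C (Player 1): max(2, -3) = 2
D (Player 1): max(-7, -4) = -4
B (Player 2): min(2, -4) = -4
F (Player 1): max(-2, 8) = 8
G (Player 1): max(2, 8) = 8
E (Player 2): min(8, 8) = 8
Root (Player 1): max(-4, 8) = 8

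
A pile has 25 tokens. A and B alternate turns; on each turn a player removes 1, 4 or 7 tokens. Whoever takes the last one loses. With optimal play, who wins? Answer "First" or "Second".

Mark each pile size as W (mover wins) or L (mover loses):
i:   0  1  2  3  4  5  6  7  8  9 10 11 12 13 14 15 16 17 18 19 20 21 22 23 24 25
     W  L  W  L  W  W  L  W  W  L  W  L  W  W  L  W  W  L  W  L  W  W  L  W  W  L
Position 25 is L, so the second player wins.

Second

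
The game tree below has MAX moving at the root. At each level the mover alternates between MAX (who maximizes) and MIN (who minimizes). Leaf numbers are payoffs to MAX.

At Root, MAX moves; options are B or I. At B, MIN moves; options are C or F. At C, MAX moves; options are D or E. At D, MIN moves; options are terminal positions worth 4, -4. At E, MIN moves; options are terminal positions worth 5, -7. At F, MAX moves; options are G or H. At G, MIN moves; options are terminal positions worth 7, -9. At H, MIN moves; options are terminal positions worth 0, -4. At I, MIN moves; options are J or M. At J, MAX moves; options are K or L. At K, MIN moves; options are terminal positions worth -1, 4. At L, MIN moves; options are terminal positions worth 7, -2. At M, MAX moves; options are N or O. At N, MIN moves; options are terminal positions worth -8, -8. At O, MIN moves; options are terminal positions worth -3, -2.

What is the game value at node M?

N: min(-8, -8) = -8
O: min(-3, -2) = -3
M: max(-8, -3) = -3

-3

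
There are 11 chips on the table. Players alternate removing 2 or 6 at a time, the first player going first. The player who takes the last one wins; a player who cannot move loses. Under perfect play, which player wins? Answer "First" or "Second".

Compute winning (W) and losing (L) positions by backward induction:
i:   0  1  2  3  4  5  6  7  8  9 10 11
     L  L  W  W  L  L  W  W  L  L  W  W
Position 11 is W, so the first player wins.

First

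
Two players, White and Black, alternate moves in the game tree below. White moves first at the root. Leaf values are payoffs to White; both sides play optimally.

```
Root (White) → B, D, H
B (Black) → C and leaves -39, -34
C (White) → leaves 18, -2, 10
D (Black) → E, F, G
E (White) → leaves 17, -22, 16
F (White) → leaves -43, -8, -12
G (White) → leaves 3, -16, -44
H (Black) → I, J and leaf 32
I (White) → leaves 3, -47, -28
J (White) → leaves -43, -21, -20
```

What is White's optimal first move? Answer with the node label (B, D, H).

C (White): max(18, -2, 10) = 18
B (Black): min(18, -39, -34) = -39
E (White): max(17, -22, 16) = 17
F (White): max(-43, -8, -12) = -8
G (White): max(3, -16, -44) = 3
D (Black): min(17, -8, 3) = -8
I (White): max(3, -47, -28) = 3
J (White): max(-43, -21, -20) = -20
H (Black): min(3, -20, 32) = -20
Root (White): max(-39, -8, -20) = -8
White picks the child with the highest value: D (value -8).

D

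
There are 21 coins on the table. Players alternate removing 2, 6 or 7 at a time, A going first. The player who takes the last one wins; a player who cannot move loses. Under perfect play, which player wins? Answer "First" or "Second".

First

Compute winning (W) and losing (L) positions by backward induction:
i:   0  1  2  3  4  5  6  7  8  9 10 11 12 13 14 15 16 17 18 19 20 21
     L  L  W  W  L  L  W  W  W  L  W  W  W  L  L  W  W  L  L  W  W  W
Position 21 is W, so the first player wins.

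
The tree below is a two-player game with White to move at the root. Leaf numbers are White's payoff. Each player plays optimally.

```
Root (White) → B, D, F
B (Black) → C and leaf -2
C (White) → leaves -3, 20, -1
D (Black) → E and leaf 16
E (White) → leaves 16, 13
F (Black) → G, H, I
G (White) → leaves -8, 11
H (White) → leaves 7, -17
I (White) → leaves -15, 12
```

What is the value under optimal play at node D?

16

E: max(16, 13) = 16
D: min(16, 16) = 16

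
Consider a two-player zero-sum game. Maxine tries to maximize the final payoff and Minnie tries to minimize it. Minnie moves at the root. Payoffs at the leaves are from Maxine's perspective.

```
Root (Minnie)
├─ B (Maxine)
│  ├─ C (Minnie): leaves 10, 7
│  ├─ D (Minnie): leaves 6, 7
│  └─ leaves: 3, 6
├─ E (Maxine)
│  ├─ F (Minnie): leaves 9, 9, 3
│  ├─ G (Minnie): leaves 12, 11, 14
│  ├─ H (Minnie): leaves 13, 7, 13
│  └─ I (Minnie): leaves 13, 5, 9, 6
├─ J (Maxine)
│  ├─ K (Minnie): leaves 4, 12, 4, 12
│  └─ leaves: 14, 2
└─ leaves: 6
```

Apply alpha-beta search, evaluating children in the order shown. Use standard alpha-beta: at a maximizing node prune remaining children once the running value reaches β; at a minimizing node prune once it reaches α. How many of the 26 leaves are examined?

17

C [α=-∞,β=+∞]: v=7
D [α=7,β=+∞]: v=6 after child 1 ≤ α → α-cutoff, skip 1
B [α=-∞,β=+∞]: v=7
F [α=-∞,β=7]: v=3
G [α=3,β=7]: v=11
E [α=-∞,β=7]: v=11 after child 2 ≥ β → β-cutoff, skip 2
K [α=-∞,β=7]: v=4
J [α=-∞,β=7]: v=14 after child 2 ≥ β → β-cutoff, skip 1
Root [α=-∞,β=+∞]: v=6
Leaves evaluated: 17 of 26.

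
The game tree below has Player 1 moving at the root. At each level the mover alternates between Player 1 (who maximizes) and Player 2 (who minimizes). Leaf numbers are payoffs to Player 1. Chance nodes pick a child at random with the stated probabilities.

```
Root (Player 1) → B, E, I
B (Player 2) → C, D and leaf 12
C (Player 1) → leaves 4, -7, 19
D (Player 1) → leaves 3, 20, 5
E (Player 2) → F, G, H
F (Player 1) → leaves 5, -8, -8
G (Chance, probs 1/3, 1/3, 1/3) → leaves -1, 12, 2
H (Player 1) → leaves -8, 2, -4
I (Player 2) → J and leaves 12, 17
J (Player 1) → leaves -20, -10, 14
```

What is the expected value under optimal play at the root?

12

C (Player 1): max(4, -7, 19) = 19
D (Player 1): max(3, 20, 5) = 20
B (Player 2): min(19, 20, 12) = 12
F (Player 1): max(5, -8, -8) = 5
G (Chance): 1/3·-1 + 1/3·12 + 1/3·2 = 4.33
H (Player 1): max(-8, 2, -4) = 2
E (Player 2): min(5, 4.33, 2) = 2
J (Player 1): max(-20, -10, 14) = 14
I (Player 2): min(14, 12, 17) = 12
Root (Player 1): max(12, 2, 12) = 12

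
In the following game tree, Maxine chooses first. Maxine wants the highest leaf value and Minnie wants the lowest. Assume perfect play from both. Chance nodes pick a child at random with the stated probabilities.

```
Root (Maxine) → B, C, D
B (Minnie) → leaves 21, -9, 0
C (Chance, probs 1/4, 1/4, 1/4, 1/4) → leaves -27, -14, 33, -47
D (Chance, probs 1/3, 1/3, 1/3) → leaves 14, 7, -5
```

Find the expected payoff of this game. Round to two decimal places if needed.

5.33

B (Minnie): min(21, -9, 0) = -9
C (Chance): 1/4·-27 + 1/4·-14 + 1/4·33 + 1/4·-47 = -13.75
D (Chance): 1/3·14 + 1/3·7 + 1/3·-5 = 5.33
Root (Maxine): max(-9, -13.75, 5.33) = 5.33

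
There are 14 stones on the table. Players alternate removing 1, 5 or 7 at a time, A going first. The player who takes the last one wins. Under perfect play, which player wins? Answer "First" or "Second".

Positions where the player to move wins (W) vs loses (L):
i:   0  1  2  3  4  5  6  7  8  9 10 11 12 13 14
     L  W  L  W  L  W  L  W  L  W  L  W  L  W  L
Position 14 is L, so the second player wins.

Second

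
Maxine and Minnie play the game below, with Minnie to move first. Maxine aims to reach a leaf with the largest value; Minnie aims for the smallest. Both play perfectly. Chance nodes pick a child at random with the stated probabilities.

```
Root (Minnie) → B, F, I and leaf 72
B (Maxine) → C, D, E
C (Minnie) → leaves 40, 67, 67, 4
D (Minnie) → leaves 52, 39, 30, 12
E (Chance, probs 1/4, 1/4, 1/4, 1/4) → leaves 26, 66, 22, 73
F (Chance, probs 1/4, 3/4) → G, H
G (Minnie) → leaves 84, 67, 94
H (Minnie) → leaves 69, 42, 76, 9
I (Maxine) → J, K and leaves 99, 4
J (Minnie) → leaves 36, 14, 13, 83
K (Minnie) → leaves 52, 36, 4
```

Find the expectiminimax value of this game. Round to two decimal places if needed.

C (Minnie): min(40, 67, 67, 4) = 4
D (Minnie): min(52, 39, 30, 12) = 12
E (Chance): 1/4·26 + 1/4·66 + 1/4·22 + 1/4·73 = 46.75
B (Maxine): max(4, 12, 46.75) = 46.75
G (Minnie): min(84, 67, 94) = 67
H (Minnie): min(69, 42, 76, 9) = 9
F (Chance): 1/4·67 + 3/4·9 = 23.5
J (Minnie): min(36, 14, 13, 83) = 13
K (Minnie): min(52, 36, 4) = 4
I (Maxine): max(13, 4, 99, 4) = 99
Root (Minnie): min(46.75, 23.5, 99, 72) = 23.5

23.5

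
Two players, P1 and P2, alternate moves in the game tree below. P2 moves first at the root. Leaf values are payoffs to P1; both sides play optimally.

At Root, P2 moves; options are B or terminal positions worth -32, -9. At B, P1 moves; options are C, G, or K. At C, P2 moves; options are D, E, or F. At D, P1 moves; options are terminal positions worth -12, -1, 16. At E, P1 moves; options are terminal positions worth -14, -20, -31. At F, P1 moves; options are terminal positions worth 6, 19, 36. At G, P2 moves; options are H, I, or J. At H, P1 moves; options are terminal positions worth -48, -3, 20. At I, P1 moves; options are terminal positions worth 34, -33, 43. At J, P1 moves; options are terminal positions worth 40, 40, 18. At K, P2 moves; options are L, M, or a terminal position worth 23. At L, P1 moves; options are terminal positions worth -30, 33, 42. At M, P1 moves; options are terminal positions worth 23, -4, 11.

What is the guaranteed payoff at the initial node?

-32

D (P1): max(-12, -1, 16) = 16
E (P1): max(-14, -20, -31) = -14
F (P1): max(6, 19, 36) = 36
C (P2): min(16, -14, 36) = -14
H (P1): max(-48, -3, 20) = 20
I (P1): max(34, -33, 43) = 43
J (P1): max(40, 40, 18) = 40
G (P2): min(20, 43, 40) = 20
L (P1): max(-30, 33, 42) = 42
M (P1): max(23, -4, 11) = 23
K (P2): min(42, 23, 23) = 23
B (P1): max(-14, 20, 23) = 23
Root (P2): min(23, -32, -9) = -32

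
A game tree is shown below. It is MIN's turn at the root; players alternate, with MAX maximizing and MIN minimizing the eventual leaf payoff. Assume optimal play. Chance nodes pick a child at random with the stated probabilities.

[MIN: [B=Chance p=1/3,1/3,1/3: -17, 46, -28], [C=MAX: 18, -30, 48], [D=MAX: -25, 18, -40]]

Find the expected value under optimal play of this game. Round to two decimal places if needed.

B (Chance): 1/3·-17 + 1/3·46 + 1/3·-28 = 0.33
C (MAX): max(18, -30, 48) = 48
D (MAX): max(-25, 18, -40) = 18
Root (MIN): min(0.33, 48, 18) = 0.33

0.33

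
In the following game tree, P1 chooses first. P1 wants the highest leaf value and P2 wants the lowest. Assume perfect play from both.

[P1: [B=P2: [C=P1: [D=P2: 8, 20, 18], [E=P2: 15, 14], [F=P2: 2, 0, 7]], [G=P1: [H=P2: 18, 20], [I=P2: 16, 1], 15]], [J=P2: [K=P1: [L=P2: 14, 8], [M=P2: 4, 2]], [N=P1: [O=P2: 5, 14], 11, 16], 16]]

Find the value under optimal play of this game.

D (P2): min(8, 20, 18) = 8
E (P2): min(15, 14) = 14
F (P2): min(2, 0, 7) = 0
C (P1): max(8, 14, 0) = 14
H (P2): min(18, 20) = 18
I (P2): min(16, 1) = 1
G (P1): max(18, 1, 15) = 18
B (P2): min(14, 18) = 14
L (P2): min(14, 8) = 8
M (P2): min(4, 2) = 2
K (P1): max(8, 2) = 8
O (P2): min(5, 14) = 5
N (P1): max(5, 11, 16) = 16
J (P2): min(8, 16, 16) = 8
Root (P1): max(14, 8) = 14

14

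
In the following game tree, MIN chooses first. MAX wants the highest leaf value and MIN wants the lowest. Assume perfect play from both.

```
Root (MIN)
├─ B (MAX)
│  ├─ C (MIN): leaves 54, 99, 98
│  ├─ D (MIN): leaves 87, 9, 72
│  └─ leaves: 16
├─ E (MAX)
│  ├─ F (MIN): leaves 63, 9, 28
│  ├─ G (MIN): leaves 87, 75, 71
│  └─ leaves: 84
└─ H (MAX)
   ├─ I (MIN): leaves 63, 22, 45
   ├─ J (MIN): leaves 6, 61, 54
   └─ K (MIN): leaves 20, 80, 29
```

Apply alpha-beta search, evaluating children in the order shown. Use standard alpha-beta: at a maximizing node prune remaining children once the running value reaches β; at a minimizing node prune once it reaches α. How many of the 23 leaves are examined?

17

C [α=-∞,β=+∞]: v=54
D [α=54,β=+∞]: v=9 after child 2 ≤ α → α-cutoff, skip 1
B [α=-∞,β=+∞]: v=54
F [α=-∞,β=54]: v=9
G [α=9,β=54]: v=71
E [α=-∞,β=54]: v=71 after child 2 ≥ β → β-cutoff, skip 1
I [α=-∞,β=54]: v=22
J [α=22,β=54]: v=6 after child 1 ≤ α → α-cutoff, skip 2
K [α=22,β=54]: v=20 after child 1 ≤ α → α-cutoff, skip 2
H [α=-∞,β=54]: v=22
Root [α=-∞,β=+∞]: v=22
Leaves evaluated: 17 of 23.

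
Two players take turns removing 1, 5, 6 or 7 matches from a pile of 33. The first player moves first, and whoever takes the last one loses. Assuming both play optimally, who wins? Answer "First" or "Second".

First

i:   0  1  2  3  4  5  6  7  8  9 10 11 12 13 14 15 16 17 18 19 20 21 22 23 24 25 26 27 28 29 30 31 32 33
     W  L  W  L  W  L  W  W  W  W  W  W  W  L  W  L  W  L  W  W  W  W  W  W  W  L  W  L  W  L  W  W  W  W
Position 33 is W, so the first player wins.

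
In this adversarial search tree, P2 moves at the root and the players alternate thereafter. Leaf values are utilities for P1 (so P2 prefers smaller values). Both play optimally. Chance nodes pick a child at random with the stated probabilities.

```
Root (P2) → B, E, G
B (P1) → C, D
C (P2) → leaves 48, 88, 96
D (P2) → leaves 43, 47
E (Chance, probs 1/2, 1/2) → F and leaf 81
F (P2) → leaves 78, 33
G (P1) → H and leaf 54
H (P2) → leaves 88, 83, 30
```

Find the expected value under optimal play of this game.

C (P2): min(48, 88, 96) = 48
D (P2): min(43, 47) = 43
B (P1): max(48, 43) = 48
F (P2): min(78, 33) = 33
E (Chance): 1/2·33 + 1/2·81 = 57
H (P2): min(88, 83, 30) = 30
G (P1): max(30, 54) = 54
Root (P2): min(48, 57, 54) = 48

48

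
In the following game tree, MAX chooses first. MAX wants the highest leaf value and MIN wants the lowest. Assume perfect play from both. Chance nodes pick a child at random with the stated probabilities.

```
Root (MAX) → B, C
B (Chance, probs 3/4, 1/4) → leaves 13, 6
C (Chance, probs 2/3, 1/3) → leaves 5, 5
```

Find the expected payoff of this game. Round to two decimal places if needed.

B (Chance): 3/4·13 + 1/4·6 = 11.25
C (Chance): 2/3·5 + 1/3·5 = 5
Root (MAX): max(11.25, 5) = 11.25

11.25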